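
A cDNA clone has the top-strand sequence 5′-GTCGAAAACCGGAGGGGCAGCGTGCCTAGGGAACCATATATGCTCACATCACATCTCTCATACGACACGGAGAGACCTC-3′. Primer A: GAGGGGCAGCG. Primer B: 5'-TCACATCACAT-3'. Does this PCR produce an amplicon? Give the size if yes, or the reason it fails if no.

Primer A (GAGGGGCAGCG) matches the top strand at positions 12–22 (3' end points downstream).
Primer B (TCACATCACAT) also matches the top strand directly, at positions 44–54 — its reverse complement ATGTGATGTGA is not present.
Both primers anneal to the bottom strand with 3' ends pointing the same way, so neither can prime synthesis back toward the other.

No product — both primers anneal to the same strand and extend in the same direction.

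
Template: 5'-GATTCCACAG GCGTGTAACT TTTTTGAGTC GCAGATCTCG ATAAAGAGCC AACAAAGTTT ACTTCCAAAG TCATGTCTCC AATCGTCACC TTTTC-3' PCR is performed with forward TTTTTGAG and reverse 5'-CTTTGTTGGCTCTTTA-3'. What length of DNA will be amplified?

Scanning the template, TTTTTGAG occurs at positions 21–28; this primer anneals to the bottom strand there with its 3' end pointing downstream.
Reverse complement of the reverse primer: TAAAGAGCCAACAAAG. This occurs on the top strand at positions 42–57.
The product runs from position 21 to position 57, so its length is 57 − 21 + 1 = 37 bp.

37 bp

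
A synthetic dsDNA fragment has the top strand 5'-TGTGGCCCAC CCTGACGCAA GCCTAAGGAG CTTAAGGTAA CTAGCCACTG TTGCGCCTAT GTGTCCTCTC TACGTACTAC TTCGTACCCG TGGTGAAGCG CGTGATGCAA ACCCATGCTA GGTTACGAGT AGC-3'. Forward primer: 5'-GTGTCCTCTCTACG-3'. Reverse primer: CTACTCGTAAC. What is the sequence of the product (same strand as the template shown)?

5'-GTGTCCTCTCTACGTACTACTTCGTACCCGTGGTGAAGCGCGTGATGCAAACCCATGCTAGGTTACGAGTAG-3'

Scanning the template, GTGTCCTCTCTACG occurs at positions 61–74; this primer anneals to the bottom strand there with its 3' end pointing downstream.
Taking the reverse complement of CTACTCGTAAC gives GTTACGAGTAG, found at positions 122–132 on the template; the primer anneals here to the top strand with its 3' end pointing upstream.
The product is the template from position 61 through 132 (72 bp).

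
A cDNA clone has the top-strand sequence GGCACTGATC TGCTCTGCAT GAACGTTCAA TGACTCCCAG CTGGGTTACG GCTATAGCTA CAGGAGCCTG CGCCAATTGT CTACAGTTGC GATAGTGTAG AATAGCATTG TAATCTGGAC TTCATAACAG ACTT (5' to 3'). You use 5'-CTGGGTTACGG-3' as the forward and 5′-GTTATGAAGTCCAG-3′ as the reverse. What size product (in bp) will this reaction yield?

88 bp

Scanning the template, CTGGGTTACGG occurs at positions 41–51; this primer anneals to the bottom strand there with its 3' end pointing downstream.
Taking the reverse complement of GTTATGAAGTCCAG gives CTGGACTTCATAAC, found at positions 115–128 on the template; the primer anneals here to the top strand with its 3' end pointing upstream.
Product length = (reverse-primer end) − (forward-primer start) + 1 = 128 − 41 + 1 = 88 bp.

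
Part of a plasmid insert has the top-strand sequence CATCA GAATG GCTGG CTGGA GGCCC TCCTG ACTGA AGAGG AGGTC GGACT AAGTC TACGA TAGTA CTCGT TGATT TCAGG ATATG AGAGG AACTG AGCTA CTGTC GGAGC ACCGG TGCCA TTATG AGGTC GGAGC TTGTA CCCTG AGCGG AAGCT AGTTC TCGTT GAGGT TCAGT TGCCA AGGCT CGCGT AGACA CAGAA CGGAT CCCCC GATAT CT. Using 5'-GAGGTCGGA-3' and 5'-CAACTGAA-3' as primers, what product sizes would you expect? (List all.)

The forward primer GAGGTCGGA matches the top strand at positions 40–48, 125–133.
The reverse primer's reverse complement is TTCAGTTG, matching at positions 170–177.
Each forward site pairs with the reverse site to give a product ending at position 177: sizes 138, 53 bp.

138 bp, 53 bp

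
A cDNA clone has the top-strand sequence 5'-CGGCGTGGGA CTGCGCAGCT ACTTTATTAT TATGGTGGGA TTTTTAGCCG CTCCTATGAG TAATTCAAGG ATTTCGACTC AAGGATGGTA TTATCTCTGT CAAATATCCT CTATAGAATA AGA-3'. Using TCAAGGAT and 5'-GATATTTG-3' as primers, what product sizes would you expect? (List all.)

44 bp, 30 bp

The forward primer TCAAGGAT matches the top strand at positions 65–72, 79–86.
The reverse primer's reverse complement is CAAATATC, matching at positions 101–108.
Each forward site pairs with the reverse site to give a product ending at position 108: sizes 44, 30 bp.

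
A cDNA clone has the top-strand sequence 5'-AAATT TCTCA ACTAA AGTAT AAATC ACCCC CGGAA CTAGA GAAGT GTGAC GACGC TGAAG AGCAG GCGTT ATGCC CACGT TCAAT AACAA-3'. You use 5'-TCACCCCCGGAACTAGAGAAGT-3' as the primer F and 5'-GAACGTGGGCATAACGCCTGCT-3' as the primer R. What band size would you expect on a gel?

Forward primer TCACCCCCGGAACTAGAGAAGT is found on the top strand at positions 24–45.
The reverse primer's reverse complement is AGCAGGCGTTATGCCCACGTTC, which matches the template at positions 61–82.
The product runs from position 24 to position 82, so its length is 82 − 24 + 1 = 59 bp.

59 bp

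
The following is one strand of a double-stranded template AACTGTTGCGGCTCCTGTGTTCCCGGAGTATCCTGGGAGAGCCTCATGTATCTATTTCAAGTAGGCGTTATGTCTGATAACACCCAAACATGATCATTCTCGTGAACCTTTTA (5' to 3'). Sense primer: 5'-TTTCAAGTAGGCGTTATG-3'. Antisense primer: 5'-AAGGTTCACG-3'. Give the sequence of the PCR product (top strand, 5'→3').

Scanning the template, TTTCAAGTAGGCGTTATG occurs at positions 55–72; this primer anneals to the bottom strand there with its 3' end pointing downstream.
The reverse primer's reverse complement is CGTGAACCTT, which matches the template at positions 101–110.
The product is the template from position 55 through 110 (56 bp).

5'-TTTCAAGTAGGCGTTATGTCTGATAACACCCAAACATGATCATTCTCGTGAACCTT-3'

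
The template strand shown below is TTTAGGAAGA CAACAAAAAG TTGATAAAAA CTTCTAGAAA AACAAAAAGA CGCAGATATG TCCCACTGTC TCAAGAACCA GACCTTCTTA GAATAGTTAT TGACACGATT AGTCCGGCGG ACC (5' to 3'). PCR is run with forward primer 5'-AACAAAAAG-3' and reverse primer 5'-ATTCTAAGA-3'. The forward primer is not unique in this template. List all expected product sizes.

The forward primer AACAAAAAG matches the top strand at positions 12–20, 41–49.
The reverse primer's reverse complement is TCTTAGAAT, matching at positions 86–94.
Each forward site pairs with the reverse site to give a product ending at position 94: sizes 83, 54 bp.

83 bp, 54 bp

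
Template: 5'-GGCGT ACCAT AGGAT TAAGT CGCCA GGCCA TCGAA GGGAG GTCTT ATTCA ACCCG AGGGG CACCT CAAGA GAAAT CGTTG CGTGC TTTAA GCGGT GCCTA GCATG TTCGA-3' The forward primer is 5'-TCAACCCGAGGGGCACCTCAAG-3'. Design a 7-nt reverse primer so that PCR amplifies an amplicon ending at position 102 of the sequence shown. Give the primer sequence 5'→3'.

The forward primer binds at positions 48–69; the product's 3' end on the top strand is position 102.
The reverse primer anneals to the top strand over positions 96–102, i.e. to GCCTAGC.
Its sequence written 5'→3' is the reverse complement: GCTAGGC.

5'-GCTAGGC-3'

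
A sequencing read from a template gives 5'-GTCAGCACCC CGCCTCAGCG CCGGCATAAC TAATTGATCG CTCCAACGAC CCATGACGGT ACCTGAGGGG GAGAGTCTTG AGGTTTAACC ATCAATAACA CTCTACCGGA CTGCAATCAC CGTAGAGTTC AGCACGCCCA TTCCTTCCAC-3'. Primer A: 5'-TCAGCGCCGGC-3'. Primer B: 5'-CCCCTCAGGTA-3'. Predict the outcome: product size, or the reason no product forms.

Yes — a 56 bp product.

Primer A (TCAGCGCCGGC) matches the top strand at positions 15–25; it acts as a forward primer.
Primer B's reverse complement is TACCTGAGGGG, matching the top strand at positions 60–70; it acts as a reverse primer.
The 3' ends face each other across positions 15–70, giving a 56 bp product.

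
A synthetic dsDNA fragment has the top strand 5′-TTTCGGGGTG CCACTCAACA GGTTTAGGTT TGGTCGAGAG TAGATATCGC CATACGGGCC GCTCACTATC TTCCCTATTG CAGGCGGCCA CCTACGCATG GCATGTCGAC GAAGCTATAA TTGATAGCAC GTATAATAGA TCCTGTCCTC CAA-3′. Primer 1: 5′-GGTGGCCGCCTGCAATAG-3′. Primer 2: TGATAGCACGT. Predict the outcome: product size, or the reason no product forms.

No product — the primers' 3' ends point away from each other.

Primer 1 (GGTGGCCGCCTGCAATAG) has reverse complement CTATTGCAGGCGGCCACC, which matches the top strand at positions 75–92; primer 1 anneals to the top strand there with its 3' end pointing upstream toward position 75.
Primer 2 (TGATAGCACGT) matches the top strand directly at positions 122–132; it anneals to the bottom strand with its 3' end pointing downstream toward position 132.
The 3' ends diverge (primer 1 extends toward position 1, primer 2 toward position 153), so the primers never converge on a shared product.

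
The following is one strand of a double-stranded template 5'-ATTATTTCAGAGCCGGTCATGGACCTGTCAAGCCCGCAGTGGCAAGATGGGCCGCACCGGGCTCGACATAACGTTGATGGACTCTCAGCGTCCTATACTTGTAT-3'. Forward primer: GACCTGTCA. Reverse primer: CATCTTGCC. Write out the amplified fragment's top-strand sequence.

5'-GACCTGTCAAGCCCGCAGTGGCAAGATG-3'

Scanning the template, GACCTGTCA occurs at positions 22–30; this primer anneals to the bottom strand there with its 3' end pointing downstream.
The reverse primer's reverse complement is GGCAAGATG, which matches the template at positions 41–49.
The product is the template from position 22 through 49 (28 bp).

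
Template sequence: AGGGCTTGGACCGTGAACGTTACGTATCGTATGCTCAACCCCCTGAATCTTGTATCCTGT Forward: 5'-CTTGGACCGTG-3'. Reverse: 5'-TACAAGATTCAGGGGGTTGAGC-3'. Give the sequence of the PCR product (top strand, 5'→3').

Scanning the template, CTTGGACCGTG occurs at positions 5–15; this primer anneals to the bottom strand there with its 3' end pointing downstream.
Reverse complement of the reverse primer: GCTCAACCCCCTGAATCTTGTA. This occurs on the top strand at positions 33–54.
The product is the template from position 5 through 54 (50 bp).

5'-CTTGGACCGTGAACGTTACGTATCGTATGCTCAACCCCCTGAATCTTGTA-3'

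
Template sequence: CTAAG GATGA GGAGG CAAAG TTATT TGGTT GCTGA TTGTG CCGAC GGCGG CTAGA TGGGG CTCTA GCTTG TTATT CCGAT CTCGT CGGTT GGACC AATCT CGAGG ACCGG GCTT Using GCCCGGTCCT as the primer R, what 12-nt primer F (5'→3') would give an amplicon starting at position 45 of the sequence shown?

5'-CGGCGGCTAGAT-3'

The reverse primer's reverse complement AGGACCGGGC matches the template at positions 103–112; the product starts at position 45.
The forward primer is identical to the top strand over positions 45–56: CGGCGGCTAGAT.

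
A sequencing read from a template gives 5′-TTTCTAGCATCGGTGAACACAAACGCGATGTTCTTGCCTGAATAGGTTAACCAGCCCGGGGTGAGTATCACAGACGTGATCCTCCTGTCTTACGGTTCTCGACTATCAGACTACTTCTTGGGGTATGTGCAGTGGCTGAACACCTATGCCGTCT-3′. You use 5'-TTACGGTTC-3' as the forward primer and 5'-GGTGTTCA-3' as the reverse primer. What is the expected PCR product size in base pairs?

The forward primer matches the template at positions 90–98.
Taking the reverse complement of GGTGTTCA gives TGAACACC, found at positions 137–144 on the template; the primer anneals here to the top strand with its 3' end pointing upstream.
The product runs from position 90 to position 144, so its length is 144 − 90 + 1 = 55 bp.

55 bp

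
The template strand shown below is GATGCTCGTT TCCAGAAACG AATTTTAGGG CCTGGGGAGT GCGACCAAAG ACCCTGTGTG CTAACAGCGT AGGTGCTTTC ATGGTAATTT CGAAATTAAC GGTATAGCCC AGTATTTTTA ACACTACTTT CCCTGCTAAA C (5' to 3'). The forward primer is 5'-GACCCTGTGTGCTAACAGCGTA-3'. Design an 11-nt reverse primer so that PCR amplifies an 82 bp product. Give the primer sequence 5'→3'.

The forward primer binds at positions 50–71, so an 82 bp product ends at position 50 + 82 − 1 = 131.
The reverse primer anneals to the top strand over positions 121–131, i.e. to ACACTACTTTC.
Its sequence written 5'→3' is the reverse complement: GAAAGTAGTGT.

5'-GAAAGTAGTGT-3'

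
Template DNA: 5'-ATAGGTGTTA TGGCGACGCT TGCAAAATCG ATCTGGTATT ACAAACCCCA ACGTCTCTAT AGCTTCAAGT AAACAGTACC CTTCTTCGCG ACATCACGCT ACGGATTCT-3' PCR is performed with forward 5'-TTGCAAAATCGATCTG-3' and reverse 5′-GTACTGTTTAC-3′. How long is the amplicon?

60 bp

Forward primer TTGCAAAATCGATCTG is found on the top strand at positions 20–35.
The reverse primer's reverse complement is GTAAACAGTAC, which matches the template at positions 69–79.
The product runs from position 20 to position 79, so its length is 79 − 20 + 1 = 60 bp.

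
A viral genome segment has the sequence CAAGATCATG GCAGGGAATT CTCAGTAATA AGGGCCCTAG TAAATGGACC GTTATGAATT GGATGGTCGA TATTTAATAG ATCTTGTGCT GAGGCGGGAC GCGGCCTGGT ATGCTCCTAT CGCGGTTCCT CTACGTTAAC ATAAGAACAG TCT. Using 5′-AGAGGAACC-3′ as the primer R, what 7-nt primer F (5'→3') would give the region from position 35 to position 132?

5'-CCCTAGT-3'

The reverse primer's reverse complement GGTTCCTCT matches the template at positions 124–132; the product starts at position 35.
The forward primer is identical to the top strand over positions 35–41: CCCTAGT.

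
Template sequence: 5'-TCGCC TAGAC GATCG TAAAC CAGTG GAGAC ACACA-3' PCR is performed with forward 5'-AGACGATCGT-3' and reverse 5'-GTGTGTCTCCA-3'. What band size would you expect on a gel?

28 bp

The forward primer matches the template at positions 7–16.
Taking the reverse complement of GTGTGTCTCCA gives TGGAGACACAC, found at positions 24–34 on the template; the primer anneals here to the top strand with its 3' end pointing upstream.
Amplicon spans positions 7–34: 28 bp.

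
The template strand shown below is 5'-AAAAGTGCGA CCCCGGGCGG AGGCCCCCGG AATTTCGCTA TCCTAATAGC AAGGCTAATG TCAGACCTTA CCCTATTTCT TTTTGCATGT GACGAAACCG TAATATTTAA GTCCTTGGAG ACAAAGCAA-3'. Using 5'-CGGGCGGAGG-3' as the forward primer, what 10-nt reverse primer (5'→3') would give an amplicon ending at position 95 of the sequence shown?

The forward primer binds at positions 14–23; the product's 3' end on the top strand is position 95.
The reverse primer anneals to the top strand over positions 86–95, i.e. to CATGTGACGA.
Its sequence written 5'→3' is the reverse complement: TCGTCACATG.

5'-TCGTCACATG-3'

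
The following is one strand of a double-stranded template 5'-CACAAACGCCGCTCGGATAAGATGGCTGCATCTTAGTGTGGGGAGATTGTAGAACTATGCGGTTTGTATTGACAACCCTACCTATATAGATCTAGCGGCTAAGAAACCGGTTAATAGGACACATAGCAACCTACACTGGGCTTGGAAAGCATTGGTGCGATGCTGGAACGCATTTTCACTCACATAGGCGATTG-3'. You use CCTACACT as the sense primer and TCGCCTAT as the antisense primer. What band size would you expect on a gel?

The forward primer matches the template at positions 130–137.
Reverse complement of the reverse primer: ATAGGCGA. This occurs on the top strand at positions 184–191.
The product runs from position 130 to position 191, so its length is 191 − 130 + 1 = 62 bp.

62 bp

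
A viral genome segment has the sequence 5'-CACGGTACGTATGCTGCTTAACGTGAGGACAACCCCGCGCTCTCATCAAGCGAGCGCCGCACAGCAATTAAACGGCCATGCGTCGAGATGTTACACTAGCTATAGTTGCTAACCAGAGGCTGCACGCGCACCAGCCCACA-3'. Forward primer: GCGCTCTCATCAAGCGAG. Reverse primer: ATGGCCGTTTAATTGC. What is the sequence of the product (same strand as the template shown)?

Forward primer GCGCTCTCATCAAGCGAG is found on the top strand at positions 37–54.
Reverse complement of the reverse primer: GCAATTAAACGGCCAT. This occurs on the top strand at positions 64–79.
The product is the template from position 37 through 79 (43 bp).

5'-GCGCTCTCATCAAGCGAGCGCCGCACAGCAATTAAACGGCCAT-3'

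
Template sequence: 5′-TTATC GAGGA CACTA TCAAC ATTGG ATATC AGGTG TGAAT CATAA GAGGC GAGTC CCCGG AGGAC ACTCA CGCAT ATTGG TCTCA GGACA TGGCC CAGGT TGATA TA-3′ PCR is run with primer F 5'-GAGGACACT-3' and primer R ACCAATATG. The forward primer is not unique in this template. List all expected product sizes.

76 bp, 22 bp

The forward primer GAGGACACT matches the top strand at positions 6–14, 60–68.
The reverse primer's reverse complement is CATATTGGT, matching at positions 73–81.
Each forward site pairs with the reverse site to give a product ending at position 81: sizes 76, 22 bp.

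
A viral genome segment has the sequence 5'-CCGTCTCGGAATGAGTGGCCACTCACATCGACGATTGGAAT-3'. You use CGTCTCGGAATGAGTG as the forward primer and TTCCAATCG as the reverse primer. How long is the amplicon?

Forward primer CGTCTCGGAATGAGTG is found on the top strand at positions 2–17.
The reverse primer's reverse complement is CGATTGGAA, which matches the template at positions 32–40.
The product runs from position 2 to position 40, so its length is 40 − 2 + 1 = 39 bp.

39 bp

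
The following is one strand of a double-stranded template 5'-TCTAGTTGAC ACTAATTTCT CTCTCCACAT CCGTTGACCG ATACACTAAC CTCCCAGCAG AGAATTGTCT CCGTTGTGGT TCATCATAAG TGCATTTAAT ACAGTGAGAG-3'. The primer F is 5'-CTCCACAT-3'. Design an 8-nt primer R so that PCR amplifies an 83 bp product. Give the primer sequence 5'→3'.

5'-ACTGTATT-3'

The forward primer binds at positions 23–30, so an 83 bp product ends at position 23 + 83 − 1 = 105.
The reverse primer anneals to the top strand over positions 98–105, i.e. to AATACAGT.
Its sequence written 5'→3' is the reverse complement: ACTGTATT.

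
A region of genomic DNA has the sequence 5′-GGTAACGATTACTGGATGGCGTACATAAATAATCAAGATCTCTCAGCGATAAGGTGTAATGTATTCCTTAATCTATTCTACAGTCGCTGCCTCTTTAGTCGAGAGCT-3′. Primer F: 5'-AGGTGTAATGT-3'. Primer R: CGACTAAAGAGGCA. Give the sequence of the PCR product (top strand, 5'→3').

5'-AGGTGTAATGTATTCCTTAATCTATTCTACAGTCGCTGCCTCTTTAGTCG-3'

Forward primer AGGTGTAATGT is found on the top strand at positions 52–62.
Taking the reverse complement of CGACTAAAGAGGCA gives TGCCTCTTTAGTCG, found at positions 88–101 on the template; the primer anneals here to the top strand with its 3' end pointing upstream.
The product is the template from position 52 through 101 (50 bp).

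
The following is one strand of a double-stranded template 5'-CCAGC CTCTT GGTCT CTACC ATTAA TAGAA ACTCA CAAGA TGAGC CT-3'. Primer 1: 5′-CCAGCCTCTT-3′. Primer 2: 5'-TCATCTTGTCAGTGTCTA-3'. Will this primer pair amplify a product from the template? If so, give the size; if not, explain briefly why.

Primer 2 (TCATCTTGTCAGTGTCTA) does not match the top strand, and its reverse complement TAGACACTGACAAGATGA does not match either.
With no annealing site for primer 2, no amplification occurs.

No product — primer 2 has no binding site in the template.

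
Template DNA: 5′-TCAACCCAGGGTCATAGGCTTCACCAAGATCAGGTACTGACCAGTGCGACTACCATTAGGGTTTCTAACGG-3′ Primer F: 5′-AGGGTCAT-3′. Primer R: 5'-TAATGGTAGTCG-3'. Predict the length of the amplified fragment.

Scanning the template, AGGGTCAT occurs at positions 8–15; this primer anneals to the bottom strand there with its 3' end pointing downstream.
Taking the reverse complement of TAATGGTAGTCG gives CGACTACCATTA, found at positions 47–58 on the template; the primer anneals here to the top strand with its 3' end pointing upstream.
Product length = (reverse-primer end) − (forward-primer start) + 1 = 58 − 8 + 1 = 51 bp.

51 bp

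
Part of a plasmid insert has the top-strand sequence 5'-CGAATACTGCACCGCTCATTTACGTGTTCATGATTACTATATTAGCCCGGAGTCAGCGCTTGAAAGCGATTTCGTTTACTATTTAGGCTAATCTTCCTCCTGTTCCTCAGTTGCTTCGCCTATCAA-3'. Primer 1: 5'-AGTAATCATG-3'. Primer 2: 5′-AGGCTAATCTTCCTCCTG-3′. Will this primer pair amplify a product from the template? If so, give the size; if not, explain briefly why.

No product — the primers' 3' ends point away from each other.

Primer 1 (AGTAATCATG) has reverse complement CATGATTACT, which matches the top strand at positions 29–38; primer 1 anneals to the top strand there with its 3' end pointing upstream toward position 29.
Primer 2 (AGGCTAATCTTCCTCCTG) matches the top strand directly at positions 85–102; it anneals to the bottom strand with its 3' end pointing downstream toward position 102.
The 3' ends diverge (primer 1 extends toward position 1, primer 2 toward position 126), so the primers never converge on a shared product.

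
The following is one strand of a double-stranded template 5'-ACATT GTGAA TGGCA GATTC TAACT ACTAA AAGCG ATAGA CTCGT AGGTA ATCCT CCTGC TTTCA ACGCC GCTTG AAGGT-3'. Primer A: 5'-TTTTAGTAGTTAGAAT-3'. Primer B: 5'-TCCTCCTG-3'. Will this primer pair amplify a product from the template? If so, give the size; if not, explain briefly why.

No product — the primers' 3' ends point away from each other.

Primer A (TTTTAGTAGTTAGAAT) has reverse complement ATTCTAACTACTAAAA, which matches the top strand at positions 17–32; primer A anneals to the top strand there with its 3' end pointing upstream toward position 17.
Primer B (TCCTCCTG) matches the top strand directly at positions 52–59; it anneals to the bottom strand with its 3' end pointing downstream toward position 59.
The 3' ends diverge (primer A extends toward position 1, primer B toward position 80), so the primers never converge on a shared product.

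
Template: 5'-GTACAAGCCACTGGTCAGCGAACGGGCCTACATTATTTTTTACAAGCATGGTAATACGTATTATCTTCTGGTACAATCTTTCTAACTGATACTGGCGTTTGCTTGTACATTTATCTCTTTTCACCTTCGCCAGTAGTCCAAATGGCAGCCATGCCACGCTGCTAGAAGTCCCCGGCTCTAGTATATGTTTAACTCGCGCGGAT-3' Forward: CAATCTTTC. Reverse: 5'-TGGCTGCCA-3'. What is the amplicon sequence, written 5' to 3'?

5'-CAATCTTTCTAACTGATACTGGCGTTTGCTTGTACATTTATCTCTTTTCACCTTCGCCAGTAGTCCAAATGGCAGCCA-3'

The forward primer matches the template at positions 74–82.
The reverse primer's reverse complement is TGGCAGCCA, which matches the template at positions 143–151.
The product is the template from position 74 through 151 (78 bp).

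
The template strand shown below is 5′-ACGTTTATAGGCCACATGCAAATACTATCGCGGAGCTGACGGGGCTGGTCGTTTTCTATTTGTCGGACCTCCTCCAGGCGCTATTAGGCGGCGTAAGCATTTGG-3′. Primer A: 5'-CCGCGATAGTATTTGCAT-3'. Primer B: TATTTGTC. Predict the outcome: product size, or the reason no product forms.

Primer A (CCGCGATAGTATTTGCAT) has reverse complement ATGCAAATACTATCGCGG, which matches the top strand at positions 16–33; primer A anneals to the top strand there with its 3' end pointing upstream toward position 16.
Primer B (TATTTGTC) matches the top strand directly at positions 57–64; it anneals to the bottom strand with its 3' end pointing downstream toward position 64.
The 3' ends diverge (primer A extends toward position 1, primer B toward position 104), so the primers never converge on a shared product.

No product — the primers' 3' ends point away from each other.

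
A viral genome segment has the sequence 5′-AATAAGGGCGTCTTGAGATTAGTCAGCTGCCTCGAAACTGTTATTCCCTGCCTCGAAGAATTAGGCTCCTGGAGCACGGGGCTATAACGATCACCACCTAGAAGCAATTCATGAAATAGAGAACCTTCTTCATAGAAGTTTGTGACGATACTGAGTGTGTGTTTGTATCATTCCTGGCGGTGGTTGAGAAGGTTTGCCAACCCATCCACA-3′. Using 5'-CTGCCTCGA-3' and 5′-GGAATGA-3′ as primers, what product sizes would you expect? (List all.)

The forward primer CTGCCTCGA matches the top strand at positions 27–35, 48–56.
The reverse primer's reverse complement is TCATTCC, matching at positions 168–174.
Each forward site pairs with the reverse site to give a product ending at position 174: sizes 148, 127 bp.

148 bp, 127 bp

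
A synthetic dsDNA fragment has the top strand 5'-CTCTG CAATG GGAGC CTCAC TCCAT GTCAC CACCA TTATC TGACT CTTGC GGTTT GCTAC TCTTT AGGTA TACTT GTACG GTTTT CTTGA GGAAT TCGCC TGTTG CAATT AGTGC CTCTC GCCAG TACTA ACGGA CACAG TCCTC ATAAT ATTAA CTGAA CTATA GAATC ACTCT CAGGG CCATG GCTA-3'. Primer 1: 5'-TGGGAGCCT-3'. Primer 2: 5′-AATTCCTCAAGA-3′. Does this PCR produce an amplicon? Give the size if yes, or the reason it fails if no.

Primer 1 (TGGGAGCCT) matches the top strand at positions 9–17; it acts as a forward primer.
Primer 2's reverse complement is TCTTGAGGAATT, matching the top strand at positions 85–96; it acts as a reverse primer.
The 3' ends face each other across positions 9–96, giving an 88 bp product.

Yes — an 88 bp product.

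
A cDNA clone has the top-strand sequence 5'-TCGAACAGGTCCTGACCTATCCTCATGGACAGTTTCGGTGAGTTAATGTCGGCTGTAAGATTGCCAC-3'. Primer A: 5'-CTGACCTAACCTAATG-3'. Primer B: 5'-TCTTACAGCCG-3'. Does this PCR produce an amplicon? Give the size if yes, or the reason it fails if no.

Primer A (CTGACCTAACCTAATG) does not match the top strand, and its reverse complement CATTAGGTTAGGTCAG does not match either.
With no annealing site for primer A, no amplification occurs.

No product — primer A has no binding site in the template.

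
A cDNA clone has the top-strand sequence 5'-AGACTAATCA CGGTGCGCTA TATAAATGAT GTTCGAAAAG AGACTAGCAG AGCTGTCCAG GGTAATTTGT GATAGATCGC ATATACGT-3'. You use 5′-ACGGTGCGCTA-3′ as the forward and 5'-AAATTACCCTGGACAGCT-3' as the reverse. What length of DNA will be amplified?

59 bp

The forward primer matches the template at positions 10–20.
Reverse complement of the reverse primer: AGCTGTCCAGGGTAATTT. This occurs on the top strand at positions 51–68.
Product length = (reverse-primer end) − (forward-primer start) + 1 = 68 − 10 + 1 = 59 bp.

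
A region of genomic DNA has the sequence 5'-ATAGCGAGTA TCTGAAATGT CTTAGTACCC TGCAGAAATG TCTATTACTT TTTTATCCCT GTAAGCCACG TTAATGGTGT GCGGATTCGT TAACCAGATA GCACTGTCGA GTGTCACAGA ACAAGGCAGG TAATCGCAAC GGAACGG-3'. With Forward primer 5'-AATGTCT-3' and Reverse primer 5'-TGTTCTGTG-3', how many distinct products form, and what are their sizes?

Two products: 108 bp, 87 bp

The forward primer AATGTCT matches the top strand at positions 16–22, 37–43.
The reverse primer's reverse complement is CACAGAACA, matching at positions 115–123.
Each forward site pairs with the reverse site to give a product ending at position 123: sizes 108, 87 bp.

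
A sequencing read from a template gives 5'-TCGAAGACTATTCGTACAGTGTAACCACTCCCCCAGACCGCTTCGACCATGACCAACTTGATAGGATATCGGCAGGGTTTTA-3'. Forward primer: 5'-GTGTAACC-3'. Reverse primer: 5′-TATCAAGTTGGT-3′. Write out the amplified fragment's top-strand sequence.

5'-GTGTAACCACTCCCCCAGACCGCTTCGACCATGACCAACTTGATA-3'

The forward primer matches the template at positions 19–26.
Reverse complement of the reverse primer: ACCAACTTGATA. This occurs on the top strand at positions 52–63.
The product is the template from position 19 through 63 (45 bp).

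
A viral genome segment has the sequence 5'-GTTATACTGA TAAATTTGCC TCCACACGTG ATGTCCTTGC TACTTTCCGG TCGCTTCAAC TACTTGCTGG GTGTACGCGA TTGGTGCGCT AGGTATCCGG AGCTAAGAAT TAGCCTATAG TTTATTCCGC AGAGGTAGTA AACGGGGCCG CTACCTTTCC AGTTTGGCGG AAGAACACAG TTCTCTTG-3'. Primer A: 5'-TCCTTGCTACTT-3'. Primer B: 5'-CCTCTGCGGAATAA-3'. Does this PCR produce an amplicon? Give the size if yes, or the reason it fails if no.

Yes — a 102 bp product.

Primer A (TCCTTGCTACTT) matches the top strand at positions 34–45; it acts as a forward primer.
Primer B's reverse complement is TTATTCCGCAGAGG, matching the top strand at positions 122–135; it acts as a reverse primer.
The 3' ends face each other across positions 34–135, giving a 102 bp product.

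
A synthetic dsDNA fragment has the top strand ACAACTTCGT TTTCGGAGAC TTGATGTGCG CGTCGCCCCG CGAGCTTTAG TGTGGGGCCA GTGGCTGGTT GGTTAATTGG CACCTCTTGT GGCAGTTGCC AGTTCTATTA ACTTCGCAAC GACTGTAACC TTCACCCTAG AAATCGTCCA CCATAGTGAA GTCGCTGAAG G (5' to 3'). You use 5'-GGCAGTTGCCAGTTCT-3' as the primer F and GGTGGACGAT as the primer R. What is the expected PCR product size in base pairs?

The forward primer matches the template at positions 91–106.
The reverse primer's reverse complement is ATCGTCCACC, which matches the template at positions 143–152.
Amplicon spans positions 91–152: 62 bp.

62 bp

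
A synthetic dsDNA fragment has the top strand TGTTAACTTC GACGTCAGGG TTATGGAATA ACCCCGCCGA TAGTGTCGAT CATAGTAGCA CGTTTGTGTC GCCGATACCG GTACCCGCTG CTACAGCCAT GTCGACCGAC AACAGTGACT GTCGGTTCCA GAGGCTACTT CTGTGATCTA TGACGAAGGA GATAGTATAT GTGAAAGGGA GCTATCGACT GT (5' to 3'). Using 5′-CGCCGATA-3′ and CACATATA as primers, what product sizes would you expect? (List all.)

The forward primer CGCCGATA matches the top strand at positions 35–42, 70–77.
The reverse primer's reverse complement is TATATGTG, matching at positions 166–173.
Each forward site pairs with the reverse site to give a product ending at position 173: sizes 139, 104 bp.

139 bp, 104 bp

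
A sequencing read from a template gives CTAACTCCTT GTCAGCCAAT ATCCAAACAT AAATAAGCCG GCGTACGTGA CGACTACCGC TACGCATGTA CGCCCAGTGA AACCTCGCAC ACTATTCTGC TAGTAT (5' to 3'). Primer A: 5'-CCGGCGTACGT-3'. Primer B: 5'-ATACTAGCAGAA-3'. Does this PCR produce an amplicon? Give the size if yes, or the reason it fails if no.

Yes — a 69 bp product.

Primer A (CCGGCGTACGT) matches the top strand at positions 38–48; it acts as a forward primer.
Primer B's reverse complement is TTCTGCTAGTAT, matching the top strand at positions 95–106; it acts as a reverse primer.
The 3' ends face each other across positions 38–106, giving a 69 bp product.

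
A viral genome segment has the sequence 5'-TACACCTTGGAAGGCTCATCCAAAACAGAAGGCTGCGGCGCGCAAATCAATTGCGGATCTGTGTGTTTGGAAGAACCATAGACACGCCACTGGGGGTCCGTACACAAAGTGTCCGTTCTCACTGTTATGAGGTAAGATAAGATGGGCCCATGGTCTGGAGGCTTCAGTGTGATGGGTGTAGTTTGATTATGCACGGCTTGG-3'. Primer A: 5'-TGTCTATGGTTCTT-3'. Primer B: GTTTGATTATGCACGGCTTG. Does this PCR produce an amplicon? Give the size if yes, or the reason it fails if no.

No product — the primers' 3' ends point away from each other.

Primer A (TGTCTATGGTTCTT) has reverse complement AAGAACCATAGACA, which matches the top strand at positions 71–84; primer A anneals to the top strand there with its 3' end pointing upstream toward position 71.
Primer B (GTTTGATTATGCACGGCTTG) matches the top strand directly at positions 181–200; it anneals to the bottom strand with its 3' end pointing downstream toward position 200.
The 3' ends diverge (primer A extends toward position 1, primer B toward position 201), so the primers never converge on a shared product.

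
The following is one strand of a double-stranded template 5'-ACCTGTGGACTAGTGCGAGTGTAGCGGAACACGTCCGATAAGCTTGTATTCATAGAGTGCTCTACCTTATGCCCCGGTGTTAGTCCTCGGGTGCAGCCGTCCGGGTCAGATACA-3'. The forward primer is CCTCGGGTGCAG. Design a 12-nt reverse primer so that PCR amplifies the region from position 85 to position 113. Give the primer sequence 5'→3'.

5'-GTATCTGACCCG-3'

The product's 3' end on the top strand is position 113.
The reverse primer anneals to the top strand over positions 102–113, i.e. to CGGGTCAGATAC.
Its sequence written 5'→3' is the reverse complement: GTATCTGACCCG.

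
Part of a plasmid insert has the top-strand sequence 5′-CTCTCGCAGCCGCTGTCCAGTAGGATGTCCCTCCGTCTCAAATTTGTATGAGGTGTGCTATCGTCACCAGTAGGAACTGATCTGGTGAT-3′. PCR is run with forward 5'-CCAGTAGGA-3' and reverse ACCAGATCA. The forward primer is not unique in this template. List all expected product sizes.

The forward primer CCAGTAGGA matches the top strand at positions 17–25, 67–75.
The reverse primer's reverse complement is TGATCTGGT, matching at positions 78–86.
Each forward site pairs with the reverse site to give a product ending at position 86: sizes 70, 20 bp.

70 bp, 20 bp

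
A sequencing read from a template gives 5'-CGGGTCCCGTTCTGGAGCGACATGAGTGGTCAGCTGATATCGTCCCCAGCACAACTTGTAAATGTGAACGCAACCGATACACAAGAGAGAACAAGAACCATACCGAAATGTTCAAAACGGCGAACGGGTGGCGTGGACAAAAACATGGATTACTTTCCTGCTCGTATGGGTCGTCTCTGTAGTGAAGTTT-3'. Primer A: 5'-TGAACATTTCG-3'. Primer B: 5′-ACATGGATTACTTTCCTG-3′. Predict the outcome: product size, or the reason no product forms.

Primer A (TGAACATTTCG) has reverse complement CGAAATGTTCA, which matches the top strand at positions 104–114; primer A anneals to the top strand there with its 3' end pointing upstream toward position 104.
Primer B (ACATGGATTACTTTCCTG) matches the top strand directly at positions 143–160; it anneals to the bottom strand with its 3' end pointing downstream toward position 160.
The 3' ends diverge (primer A extends toward position 1, primer B toward position 190), so the primers never converge on a shared product.

No product — the primers' 3' ends point away from each other.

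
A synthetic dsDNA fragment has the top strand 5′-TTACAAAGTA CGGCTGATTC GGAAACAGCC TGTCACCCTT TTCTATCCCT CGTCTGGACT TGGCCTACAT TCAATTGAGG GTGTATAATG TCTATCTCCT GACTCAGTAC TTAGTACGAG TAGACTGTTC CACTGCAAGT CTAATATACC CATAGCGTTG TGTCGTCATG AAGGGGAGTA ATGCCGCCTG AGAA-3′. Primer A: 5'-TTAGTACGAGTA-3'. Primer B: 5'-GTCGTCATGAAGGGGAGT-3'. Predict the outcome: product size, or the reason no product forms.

No product — both primers anneal to the same strand and extend in the same direction.

Primer A (TTAGTACGAGTA) matches the top strand at positions 111–122 (3' end points downstream).
Primer B (GTCGTCATGAAGGGGAGT) also matches the top strand directly, at positions 162–179 — its reverse complement ACTCCCCTTCATGACGAC is not present.
Both primers anneal to the bottom strand with 3' ends pointing the same way, so neither can prime synthesis back toward the other.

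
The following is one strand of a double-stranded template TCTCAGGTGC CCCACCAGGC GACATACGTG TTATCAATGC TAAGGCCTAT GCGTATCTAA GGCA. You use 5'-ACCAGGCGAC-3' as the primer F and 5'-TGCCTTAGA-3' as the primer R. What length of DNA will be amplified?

The forward primer matches the template at positions 14–23.
Reverse complement of the reverse primer: TCTAAGGCA. This occurs on the top strand at positions 56–64.
The product runs from position 14 to position 64, so its length is 64 − 14 + 1 = 51 bp.

51 bp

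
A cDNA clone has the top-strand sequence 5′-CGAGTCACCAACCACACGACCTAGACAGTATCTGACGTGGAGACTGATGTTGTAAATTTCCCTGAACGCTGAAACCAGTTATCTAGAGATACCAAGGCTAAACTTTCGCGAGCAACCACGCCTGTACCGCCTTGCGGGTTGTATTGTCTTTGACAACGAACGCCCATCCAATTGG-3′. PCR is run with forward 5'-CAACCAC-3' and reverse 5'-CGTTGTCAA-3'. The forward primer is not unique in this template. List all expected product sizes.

150 bp, 46 bp

The forward primer CAACCAC matches the top strand at positions 9–15, 113–119.
The reverse primer's reverse complement is TTGACAACG, matching at positions 150–158.
Each forward site pairs with the reverse site to give a product ending at position 158: sizes 150, 46 bp.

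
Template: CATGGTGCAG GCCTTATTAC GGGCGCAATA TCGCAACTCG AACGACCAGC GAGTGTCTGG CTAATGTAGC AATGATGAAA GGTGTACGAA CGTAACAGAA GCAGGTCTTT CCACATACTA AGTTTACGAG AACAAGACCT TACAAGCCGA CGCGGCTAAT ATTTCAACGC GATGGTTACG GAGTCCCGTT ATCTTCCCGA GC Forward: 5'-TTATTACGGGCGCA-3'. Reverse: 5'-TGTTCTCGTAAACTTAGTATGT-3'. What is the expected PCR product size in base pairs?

The forward primer matches the template at positions 14–27.
Taking the reverse complement of TGTTCTCGTAAACTTAGTATGT gives ACATACTAAGTTTACGAGAACA, found at positions 113–134 on the template; the primer anneals here to the top strand with its 3' end pointing upstream.
The product runs from position 14 to position 134, so its length is 134 − 14 + 1 = 121 bp.

121 bp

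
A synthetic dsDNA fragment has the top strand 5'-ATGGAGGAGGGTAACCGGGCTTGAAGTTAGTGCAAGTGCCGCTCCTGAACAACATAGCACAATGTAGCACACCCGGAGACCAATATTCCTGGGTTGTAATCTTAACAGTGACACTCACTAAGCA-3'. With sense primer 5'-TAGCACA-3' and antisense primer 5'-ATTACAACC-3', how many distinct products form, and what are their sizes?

The forward primer TAGCACA matches the top strand at positions 55–61, 65–71.
The reverse primer's reverse complement is GGTTGTAAT, matching at positions 92–100.
Each forward site pairs with the reverse site to give a product ending at position 100: sizes 46, 36 bp.

Two products: 46 bp, 36 bp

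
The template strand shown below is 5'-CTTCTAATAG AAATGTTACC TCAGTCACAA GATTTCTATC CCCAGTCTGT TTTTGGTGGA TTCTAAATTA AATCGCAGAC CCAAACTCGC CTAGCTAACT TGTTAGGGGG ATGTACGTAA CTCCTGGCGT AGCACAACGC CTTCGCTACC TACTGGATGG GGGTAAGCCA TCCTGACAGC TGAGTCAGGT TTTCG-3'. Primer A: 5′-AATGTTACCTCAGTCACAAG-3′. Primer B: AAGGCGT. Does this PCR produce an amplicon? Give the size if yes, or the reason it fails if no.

Yes — a 132 bp product.

Primer A (AATGTTACCTCAGTCACAAG) matches the top strand at positions 12–31; it acts as a forward primer.
Primer B's reverse complement is ACGCCTT, matching the top strand at positions 137–143; it acts as a reverse primer.
The 3' ends face each other across positions 12–143, giving a 132 bp product.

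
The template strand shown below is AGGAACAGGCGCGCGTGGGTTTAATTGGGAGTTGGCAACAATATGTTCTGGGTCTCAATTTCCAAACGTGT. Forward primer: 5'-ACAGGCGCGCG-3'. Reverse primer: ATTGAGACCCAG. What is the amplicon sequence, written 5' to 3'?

The forward primer matches the template at positions 5–15.
Taking the reverse complement of ATTGAGACCCAG gives CTGGGTCTCAAT, found at positions 48–59 on the template; the primer anneals here to the top strand with its 3' end pointing upstream.
The product is the template from position 5 through 59 (55 bp).

5'-ACAGGCGCGCGTGGGTTTAATTGGGAGTTGGCAACAATATGTTCTGGGTCTCAAT-3'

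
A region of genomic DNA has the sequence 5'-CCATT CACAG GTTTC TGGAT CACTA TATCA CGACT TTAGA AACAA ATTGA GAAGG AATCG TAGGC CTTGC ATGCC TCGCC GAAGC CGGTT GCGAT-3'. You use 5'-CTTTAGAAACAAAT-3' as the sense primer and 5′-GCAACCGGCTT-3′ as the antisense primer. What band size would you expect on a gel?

59 bp

Forward primer CTTTAGAAACAAAT is found on the top strand at positions 34–47.
Taking the reverse complement of GCAACCGGCTT gives AAGCCGGTTGC, found at positions 82–92 on the template; the primer anneals here to the top strand with its 3' end pointing upstream.
Product length = (reverse-primer end) − (forward-primer start) + 1 = 92 − 34 + 1 = 59 bp.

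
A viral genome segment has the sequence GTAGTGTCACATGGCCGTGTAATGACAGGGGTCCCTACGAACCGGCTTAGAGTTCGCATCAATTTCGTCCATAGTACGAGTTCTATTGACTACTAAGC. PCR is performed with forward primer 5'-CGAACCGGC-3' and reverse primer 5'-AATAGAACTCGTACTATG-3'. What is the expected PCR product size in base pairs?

Scanning the template, CGAACCGGC occurs at positions 38–46; this primer anneals to the bottom strand there with its 3' end pointing downstream.
Reverse complement of the reverse primer: CATAGTACGAGTTCTATT. This occurs on the top strand at positions 70–87.
The product runs from position 38 to position 87, so its length is 87 − 38 + 1 = 50 bp.

50 bp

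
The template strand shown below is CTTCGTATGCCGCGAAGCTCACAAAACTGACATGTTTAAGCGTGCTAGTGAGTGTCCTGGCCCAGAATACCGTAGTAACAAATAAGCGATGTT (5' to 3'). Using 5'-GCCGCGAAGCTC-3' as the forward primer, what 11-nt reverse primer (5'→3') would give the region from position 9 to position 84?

The product's 3' end on the top strand is position 84.
The reverse primer anneals to the top strand over positions 74–84, i.e. to AGTAACAAATA.
Its sequence written 5'→3' is the reverse complement: TATTTGTTACT.

5'-TATTTGTTACT-3'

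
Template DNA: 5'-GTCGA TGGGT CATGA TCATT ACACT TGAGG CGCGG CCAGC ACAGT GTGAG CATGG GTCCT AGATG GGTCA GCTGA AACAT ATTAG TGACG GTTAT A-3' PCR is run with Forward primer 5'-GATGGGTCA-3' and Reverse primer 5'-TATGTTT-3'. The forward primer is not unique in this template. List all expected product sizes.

78 bp, 20 bp

The forward primer GATGGGTCA matches the top strand at positions 4–12, 62–70.
The reverse primer's reverse complement is AAACATA, matching at positions 75–81.
Each forward site pairs with the reverse site to give a product ending at position 81: sizes 78, 20 bp.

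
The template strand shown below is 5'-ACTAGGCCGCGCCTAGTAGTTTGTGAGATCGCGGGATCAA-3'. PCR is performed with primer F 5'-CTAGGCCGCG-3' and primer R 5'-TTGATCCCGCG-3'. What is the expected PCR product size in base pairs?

39 bp

The forward primer matches the template at positions 2–11.
The reverse primer's reverse complement is CGCGGGATCAA, which matches the template at positions 30–40.
Product length = (reverse-primer end) − (forward-primer start) + 1 = 40 − 2 + 1 = 39 bp.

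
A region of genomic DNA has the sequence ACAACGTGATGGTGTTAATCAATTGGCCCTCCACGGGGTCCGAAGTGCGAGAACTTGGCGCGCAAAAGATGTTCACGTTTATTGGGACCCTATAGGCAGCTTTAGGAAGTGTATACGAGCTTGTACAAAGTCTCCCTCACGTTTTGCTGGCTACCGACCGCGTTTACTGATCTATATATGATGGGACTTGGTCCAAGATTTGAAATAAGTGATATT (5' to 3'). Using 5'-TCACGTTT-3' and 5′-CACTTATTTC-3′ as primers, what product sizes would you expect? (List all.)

The forward primer TCACGTTT matches the top strand at positions 73–80, 137–144.
The reverse primer's reverse complement is GAAATAAGTG, matching at positions 202–211.
Each forward site pairs with the reverse site to give a product ending at position 211: sizes 139, 75 bp.

139 bp, 75 bp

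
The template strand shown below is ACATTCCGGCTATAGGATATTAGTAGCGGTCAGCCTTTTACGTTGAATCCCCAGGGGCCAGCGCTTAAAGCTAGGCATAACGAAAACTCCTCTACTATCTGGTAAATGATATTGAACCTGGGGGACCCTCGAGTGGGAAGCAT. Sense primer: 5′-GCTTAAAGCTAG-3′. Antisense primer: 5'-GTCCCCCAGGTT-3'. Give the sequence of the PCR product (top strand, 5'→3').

5'-GCTTAAAGCTAGGCATAACGAAAACTCCTCTACTATCTGGTAAATGATATTGAACCTGGGGGAC-3'

Forward primer GCTTAAAGCTAG is found on the top strand at positions 63–74.
Reverse complement of the reverse primer: AACCTGGGGGAC. This occurs on the top strand at positions 115–126.
The product is the template from position 63 through 126 (64 bp).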